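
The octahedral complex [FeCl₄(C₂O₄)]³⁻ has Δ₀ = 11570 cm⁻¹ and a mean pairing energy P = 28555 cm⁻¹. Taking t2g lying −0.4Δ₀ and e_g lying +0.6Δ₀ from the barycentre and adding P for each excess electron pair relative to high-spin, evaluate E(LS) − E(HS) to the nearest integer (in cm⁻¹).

33970

Ligand charges: 4×(-1) from Cl⁻ and 1×(-2) from C₂O₄²⁻ sum to -6; with overall charge -3, Fe is +3.
Fe³⁺: group 8, so d-count = 8 − 3 = 5.
High-spin: t2g^3 e_g^2, CFSE = 0.0Δ₀ = 0 cm⁻¹.
Low-spin: t2g^5 e_g^0, orbital CFSE = -2.0Δ₀ = -23140 cm⁻¹; plus 2 excess pairs × P = +57110 cm⁻¹; total 33970 cm⁻¹.
Thus E(LS) − E(HS) = 33970 cm⁻¹.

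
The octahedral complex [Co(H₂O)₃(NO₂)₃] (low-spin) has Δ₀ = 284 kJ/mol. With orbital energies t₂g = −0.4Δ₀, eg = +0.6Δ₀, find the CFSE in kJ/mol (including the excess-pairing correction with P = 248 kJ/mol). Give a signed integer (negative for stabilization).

Ligand charges: 3×(+0) from H₂O and 3×(-1) from NO₂⁻ sum to -3; with overall charge +0, Co is +3.
Co³⁺: group 9, so d-count = 9 − 3 = 6.
The d⁶ electrons fill as t₂g⁶ eg⁰.
CFSE(orbital) = 6×(-0.4Δ₀) + 0×(0.6Δ₀) = -2.4Δ₀; with Δ₀ = 284 kJ/mol that is -682 kJ/mol.
Relative to high-spin t₂g⁴ eg² (1 paired), the low-spin configuration has 2 additional pairs, contributing +2 × 248 = +496 kJ/mol.
Overall CFSE = -682 + 496 = -186 kJ/mol.

-186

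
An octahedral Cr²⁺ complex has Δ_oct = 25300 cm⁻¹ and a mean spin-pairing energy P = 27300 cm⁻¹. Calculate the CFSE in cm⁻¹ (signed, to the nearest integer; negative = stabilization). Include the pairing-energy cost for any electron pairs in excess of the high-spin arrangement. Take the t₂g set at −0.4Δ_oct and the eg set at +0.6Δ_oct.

-15180

Cr sits in group 6; removing 2 electrons leaves Cr²⁺ with 6 − 2 = 4 d electrons.
With Δ_oct < P the complex is high-spin.
Filling d⁴ accordingly: t₂g³ eg¹.
Orbital CFSE = -0.6Δ_oct = -0.6 × 25300 = -15180 cm⁻¹.
High-spin has no excess pairs, so no pairing correction applies.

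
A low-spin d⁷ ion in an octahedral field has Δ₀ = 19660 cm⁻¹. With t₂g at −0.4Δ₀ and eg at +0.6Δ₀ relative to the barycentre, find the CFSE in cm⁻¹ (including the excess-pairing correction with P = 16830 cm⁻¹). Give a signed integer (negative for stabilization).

The d⁷ electrons fill as t₂g⁶ eg¹.
Orbital CFSE = 6(-0.4) + 1(0.6) = -1.8Δ₀ = -1.8 × 19660 = -35388 cm⁻¹.
High-spin d⁷ would be t₂g⁵ eg² with 2 pairs; low-spin has 3, so 1 excess pair costs +1P = +16830 cm⁻¹.
Overall CFSE = -35388 + 16830 = -18558 cm⁻¹.

-18558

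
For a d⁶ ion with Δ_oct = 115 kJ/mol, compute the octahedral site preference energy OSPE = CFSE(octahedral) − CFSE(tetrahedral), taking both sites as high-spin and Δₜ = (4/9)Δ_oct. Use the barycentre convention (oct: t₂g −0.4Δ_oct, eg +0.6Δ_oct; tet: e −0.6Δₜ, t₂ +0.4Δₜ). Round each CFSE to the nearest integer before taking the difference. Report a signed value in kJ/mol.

Octahedral high-spin t2g^4 e_g^2: CFSE = -0.4 × 115 = -46 kJ/mol.
In a tetrahedral site the filling is e^3 t2^3: CFSE(tet) = -0.6Δₜ = -0.6 × (4/9)(115) = -31 kJ/mol.
OSPE = -46 − (-31) = -15 kJ/mol.

-15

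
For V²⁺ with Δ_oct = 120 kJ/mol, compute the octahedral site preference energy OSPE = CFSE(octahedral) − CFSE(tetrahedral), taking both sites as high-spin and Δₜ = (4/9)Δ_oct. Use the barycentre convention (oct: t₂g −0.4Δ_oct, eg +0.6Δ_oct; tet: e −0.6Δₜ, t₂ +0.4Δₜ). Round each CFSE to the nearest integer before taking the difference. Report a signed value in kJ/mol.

V is in group 5, so V²⁺ is d³ (5 − 2 = 3).
Octahedral high-spin t₂g³ eg⁰: CFSE = -1.2 × 120 = -144 kJ/mol.
In a tetrahedral site the filling is e² t₂¹: CFSE(tet) = -0.8Δₜ = -0.8 × (4/9)(120) = -43 kJ/mol.
Subtracting, OSPE = -144 − (-43) = -101 kJ/mol.

-101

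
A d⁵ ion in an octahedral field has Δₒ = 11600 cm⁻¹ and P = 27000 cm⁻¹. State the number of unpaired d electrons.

Δₒ < P, so pairing is avoided: the ground state is high-spin.
That gives t2g^3 e_g^2.
Unpaired electrons: 5.

5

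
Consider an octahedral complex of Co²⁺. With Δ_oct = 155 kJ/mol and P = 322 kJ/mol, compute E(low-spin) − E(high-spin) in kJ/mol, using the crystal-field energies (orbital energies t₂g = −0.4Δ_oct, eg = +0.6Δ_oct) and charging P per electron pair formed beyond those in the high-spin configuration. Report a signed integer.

Co²⁺: group 9, so d-count = 9 − 2 = 7.
High-spin d⁷ fills as t₂g⁵ eg² with CFSE 5(−0.4) + 2(+0.6) = -0.8Δ_oct = -124 kJ/mol.
Low-spin: t₂g⁶ eg¹, orbital CFSE = -1.8Δ_oct = -279 kJ/mol; plus 1 excess pair × P = +322 kJ/mol; total 43 kJ/mol.
The difference is 43 − (-124) = 167 kJ/mol, so high-spin lies lower.

167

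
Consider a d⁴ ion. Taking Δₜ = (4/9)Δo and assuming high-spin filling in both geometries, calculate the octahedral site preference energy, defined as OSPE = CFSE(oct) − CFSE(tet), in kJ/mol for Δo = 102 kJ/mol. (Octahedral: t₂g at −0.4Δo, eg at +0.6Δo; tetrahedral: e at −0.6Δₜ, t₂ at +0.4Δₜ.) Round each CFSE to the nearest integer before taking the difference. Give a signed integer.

-43

In an octahedral site d⁴ (HS) is t₂g³ eg¹, giving CFSE(oct) = -0.6Δo = -61 kJ/mol.
Tetrahedral: e² t₂², CFSE = 2(−0.6) + 2(+0.4) = -0.4Δₜ = -0.4 × (4/9) × 102 = -18 kJ/mol.
Subtracting, OSPE = -61 − (-18) = -43 kJ/mol.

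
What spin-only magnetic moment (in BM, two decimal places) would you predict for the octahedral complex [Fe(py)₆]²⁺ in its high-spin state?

py is neutral, so the +2 overall charge sits on Fe: oxidation state +2.
Fe is in group 8, so Fe²⁺ is d⁶ (8 − 2 = 6).
Configuration: t2g^4 e_g^2 → 4 unpaired electrons.
μ(spin-only) = √[4(4+2)] = √24 ≈ 4.90 BM.

4.90 BM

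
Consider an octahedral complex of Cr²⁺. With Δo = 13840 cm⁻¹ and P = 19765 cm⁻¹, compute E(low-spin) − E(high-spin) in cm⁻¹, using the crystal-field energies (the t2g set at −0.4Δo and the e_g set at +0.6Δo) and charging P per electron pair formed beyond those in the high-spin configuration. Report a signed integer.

Cr sits in group 6; removing 2 electrons leaves Cr²⁺ with 6 − 2 = 4 d electrons.
High-spin: t2g^3 e_g^1, CFSE = -0.6Δo = -8304 cm⁻¹.
Low-spin: t2g^4 e_g^0, orbital CFSE = -1.6Δo = -22144 cm⁻¹; plus 1 excess pair × P = +19765 cm⁻¹; total -2379 cm⁻¹.
Thus E(LS) − E(HS) = 5925 cm⁻¹.

5925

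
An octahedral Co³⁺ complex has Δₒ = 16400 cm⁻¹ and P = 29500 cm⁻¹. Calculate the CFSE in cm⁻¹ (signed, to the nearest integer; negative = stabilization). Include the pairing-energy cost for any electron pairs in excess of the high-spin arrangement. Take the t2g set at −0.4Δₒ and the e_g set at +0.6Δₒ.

Group 9 minus oxidation state +3 gives a d⁶ configuration for Co³⁺.
Δₒ < P, so pairing is avoided: the ground state is high-spin.
Filling d⁶ accordingly: t2g^4 e_g^2.
Orbital CFSE = -0.4Δₒ = -0.4 × 16400 = -6560 cm⁻¹.
High-spin has no excess pairs, so no pairing correction applies.

-6560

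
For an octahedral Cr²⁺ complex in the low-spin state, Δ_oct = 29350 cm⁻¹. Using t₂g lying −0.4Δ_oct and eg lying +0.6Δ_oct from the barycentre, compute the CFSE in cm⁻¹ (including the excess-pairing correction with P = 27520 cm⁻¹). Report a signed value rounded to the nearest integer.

-19440

Cr is in group 6, so Cr²⁺ is d⁴ (6 − 2 = 4).
Configuration: t₂g⁴ eg⁰.
The orbital stabilization is -1.6Δ_oct = -1.6 × 29350 = -46960 cm⁻¹.
Relative to high-spin t₂g³ eg¹ (0 paired), the low-spin configuration has 1 additional pair, contributing +1 × 27520 = +27520 cm⁻¹.
Combining: -46960 + 27520 = -19440 cm⁻¹.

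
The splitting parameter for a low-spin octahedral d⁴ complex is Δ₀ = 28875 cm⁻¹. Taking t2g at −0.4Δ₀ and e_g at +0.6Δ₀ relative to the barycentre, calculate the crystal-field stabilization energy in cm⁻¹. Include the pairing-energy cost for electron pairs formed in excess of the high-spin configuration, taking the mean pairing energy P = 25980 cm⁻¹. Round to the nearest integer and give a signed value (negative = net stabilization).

The d⁴ electrons fill as t2g^4 e_g^0.
CFSE(orbital) = 4×(-0.4Δ₀) + 0×(0.6Δ₀) = -1.6Δ₀; with Δ₀ = 28875 cm⁻¹ that is -46200 cm⁻¹.
High-spin d⁴ would be t2g^3 e_g^1 with 0 pairs; low-spin has 1, so 1 excess pair costs +1P = +25980 cm⁻¹.
Combining: -46200 + 25980 = -20220 cm⁻¹.

-20220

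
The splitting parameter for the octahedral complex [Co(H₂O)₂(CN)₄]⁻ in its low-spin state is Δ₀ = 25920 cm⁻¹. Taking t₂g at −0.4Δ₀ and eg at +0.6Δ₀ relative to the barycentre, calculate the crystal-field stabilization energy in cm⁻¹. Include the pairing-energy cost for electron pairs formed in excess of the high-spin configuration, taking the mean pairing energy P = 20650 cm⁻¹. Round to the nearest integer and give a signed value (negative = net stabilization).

Ligand charges: 2×(+0) from H₂O and 4×(-1) from CN⁻ sum to -4; with overall charge -1, Co is +3.
Co is in group 9, so Co³⁺ is d⁶ (9 − 3 = 6).
Configuration: t₂g⁶ eg⁰.
The orbital stabilization is -2.4Δ₀ = -2.4 × 25920 = -62208 cm⁻¹.
Relative to high-spin t₂g⁴ eg² (1 paired), the low-spin configuration has 2 additional pairs, contributing +2 × 20650 = +41300 cm⁻¹.
Combining: -62208 + 41300 = -20908 cm⁻¹.

-20908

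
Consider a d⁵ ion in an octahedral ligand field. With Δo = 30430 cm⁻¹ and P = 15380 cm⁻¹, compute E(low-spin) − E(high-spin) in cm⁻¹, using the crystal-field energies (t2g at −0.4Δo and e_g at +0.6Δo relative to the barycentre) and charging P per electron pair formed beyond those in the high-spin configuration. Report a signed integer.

-30100

High-spin d⁵ fills as t2g^3 e_g^2 with CFSE 3(−0.4) + 2(+0.6) = 0.0Δo = 0 cm⁻¹.
For low-spin the configuration is t2g^5 e_g^0: orbital energy -2.0 × 30430 = -60860 cm⁻¹, and 2 additional pairs relative to high-spin add 30760 cm⁻¹, giving -30100 cm⁻¹.
The difference is -30100 − (0) = -30100 cm⁻¹, so low-spin lies lower.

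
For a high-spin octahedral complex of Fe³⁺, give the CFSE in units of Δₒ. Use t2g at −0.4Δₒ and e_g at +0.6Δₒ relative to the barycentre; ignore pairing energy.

0.0 Δₒ

Group 8 minus oxidation state +3 gives a d⁵ configuration for Fe³⁺.
Configuration: t2g^3 e_g^2.
CFSE = 3(-0.4Δₒ) + 2(0.6Δₒ) = -1.2Δₒ + 1.2Δₒ = 0.0Δₒ.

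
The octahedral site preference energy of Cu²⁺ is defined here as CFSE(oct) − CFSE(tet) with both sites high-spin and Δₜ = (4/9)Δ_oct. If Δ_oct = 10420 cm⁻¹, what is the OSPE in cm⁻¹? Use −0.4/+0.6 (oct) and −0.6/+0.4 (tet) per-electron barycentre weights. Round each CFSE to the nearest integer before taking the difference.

-4400

Cu sits in group 11; removing 2 electrons leaves Cu²⁺ with 11 − 2 = 9 d electrons.
Octahedral (high-spin): t₂g⁶ eg³, CFSE = 6(−0.4) + 3(+0.6) = -0.6Δ_oct = -0.6 × 10420 = -6252 cm⁻¹.
In a tetrahedral site the filling is e⁴ t₂⁵: CFSE(tet) = -0.4Δₜ = -0.4 × (4/9)(10420) = -1852 cm⁻¹.
OSPE = CFSE(oct) − CFSE(tet) = -6252 − (-1852) = -4400 cm⁻¹.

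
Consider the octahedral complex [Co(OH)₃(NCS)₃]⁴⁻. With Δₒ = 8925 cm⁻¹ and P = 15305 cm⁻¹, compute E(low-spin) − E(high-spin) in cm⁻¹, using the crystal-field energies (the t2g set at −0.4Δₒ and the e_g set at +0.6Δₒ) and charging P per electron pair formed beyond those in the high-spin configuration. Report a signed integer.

Ligand charges: 3×(-1) from OH⁻ and 3×(-1) from NCS⁻ sum to -6; with overall charge -4, Co is +2.
Co sits in group 9; removing 2 electrons leaves Co²⁺ with 9 − 2 = 7 d electrons.
High-spin d⁷ fills as t2g^5 e_g^2 with CFSE 5(−0.4) + 2(+0.6) = -0.8Δₒ = -7140 cm⁻¹.
Low-spin: t2g^6 e_g^1, orbital CFSE = -1.8Δₒ = -16065 cm⁻¹; plus 1 excess pair × P = +15305 cm⁻¹; total -760 cm⁻¹.
The difference is -760 − (-7140) = 6380 cm⁻¹, so high-spin lies lower.

6380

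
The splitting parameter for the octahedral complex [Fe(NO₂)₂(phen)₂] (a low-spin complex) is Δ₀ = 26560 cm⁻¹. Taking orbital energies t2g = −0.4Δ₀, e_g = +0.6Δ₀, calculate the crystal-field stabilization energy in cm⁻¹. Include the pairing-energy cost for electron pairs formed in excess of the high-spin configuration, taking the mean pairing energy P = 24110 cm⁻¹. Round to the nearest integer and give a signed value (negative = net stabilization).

Ligand charges: 2×(-1) from NO₂⁻ and 2×(+0) from phen sum to -2; with overall charge +0, Fe is +2.
Group 8 minus oxidation state +2 gives a d⁶ configuration for Fe²⁺.
The d⁶ electrons fill as t2g^6 e_g^0.
The orbital stabilization is -2.4Δ₀ = -2.4 × 26560 = -63744 cm⁻¹.
Relative to high-spin t2g^4 e_g^2 (1 paired), the low-spin configuration has 2 additional pairs, contributing +2 × 24110 = +48220 cm⁻¹.
Combining: -63744 + 48220 = -15524 cm⁻¹.

-15524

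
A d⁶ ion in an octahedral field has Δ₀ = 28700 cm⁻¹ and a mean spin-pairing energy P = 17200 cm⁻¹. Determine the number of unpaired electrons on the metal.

With Δ₀ > P the complex is low-spin.
Configuration: t₂g⁶ eg⁰.
Unpaired electrons: 0.

0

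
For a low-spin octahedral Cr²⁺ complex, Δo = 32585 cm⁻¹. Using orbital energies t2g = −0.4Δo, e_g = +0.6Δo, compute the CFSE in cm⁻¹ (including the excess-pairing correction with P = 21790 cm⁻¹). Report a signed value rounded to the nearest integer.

-30346

Group 6 minus oxidation state +2 gives a d⁴ configuration for Cr²⁺.
Configuration: t2g^4 e_g^0.
CFSE(orbital) = 4×(-0.4Δo) + 0×(0.6Δo) = -1.6Δo; with Δo = 32585 cm⁻¹ that is -52136 cm⁻¹.
Pairing penalty: 1 pair vs 0 in the high-spin reference → 1 extra × P = 21790 cm⁻¹.
Combining: -52136 + 21790 = -30346 cm⁻¹.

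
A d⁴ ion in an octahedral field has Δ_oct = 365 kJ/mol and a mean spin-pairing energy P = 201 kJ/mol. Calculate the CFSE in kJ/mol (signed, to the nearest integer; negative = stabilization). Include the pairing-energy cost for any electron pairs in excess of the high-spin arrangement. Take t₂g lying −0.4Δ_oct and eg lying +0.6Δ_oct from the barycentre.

Here Δ_oct > P (365 > 201), so the low-spin state is favoured.
That gives t₂g⁴ eg⁰.
Orbital CFSE = -1.6Δ_oct = -1.6 × 365 = -584 kJ/mol.
Excess pairs vs high-spin: 1 − 0 = 1; pairing cost = +201 kJ/mol.
Net CFSE = -584 + 201 = -383 kJ/mol.

-383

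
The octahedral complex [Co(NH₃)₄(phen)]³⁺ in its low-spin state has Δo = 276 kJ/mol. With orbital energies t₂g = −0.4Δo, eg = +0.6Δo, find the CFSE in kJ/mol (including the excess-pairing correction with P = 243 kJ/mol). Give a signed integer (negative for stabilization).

-176

Ligand charges: 4×(+0) from NH₃ and 1×(+0) from phen sum to +0; with overall charge +3, Co is +3.
Group 9 minus oxidation state +3 gives a d⁶ configuration for Co³⁺.
Electron filling gives t₂g⁶ eg⁰.
Orbital CFSE = 6(-0.4) + 0(0.6) = -2.4Δo = -2.4 × 276 = -662 kJ/mol.
High-spin d⁶ would be t₂g⁴ eg² with 1 pair; low-spin has 3, so 2 excess pairs cost +2P = +486 kJ/mol.
Combining: -662 + 486 = -176 kJ/mol.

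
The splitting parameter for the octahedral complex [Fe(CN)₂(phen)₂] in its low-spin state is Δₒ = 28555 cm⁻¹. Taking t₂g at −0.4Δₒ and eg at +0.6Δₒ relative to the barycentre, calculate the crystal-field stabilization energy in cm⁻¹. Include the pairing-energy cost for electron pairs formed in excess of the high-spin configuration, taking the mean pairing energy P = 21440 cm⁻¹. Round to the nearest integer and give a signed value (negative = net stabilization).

-25652

Ligand charges: 2×(-1) from CN⁻ and 2×(+0) from phen sum to -2; with overall charge +0, Fe is +2.
Fe²⁺: group 8, so d-count = 8 − 2 = 6.
The d⁶ electrons fill as t₂g⁶ eg⁰.
CFSE(orbital) = 6×(-0.4Δₒ) + 0×(0.6Δₒ) = -2.4Δₒ; with Δₒ = 28555 cm⁻¹ that is -68532 cm⁻¹.
High-spin d⁶ would be t₂g⁴ eg² with 1 pair; low-spin has 3, so 2 excess pairs cost +2P = +42880 cm⁻¹.
Overall CFSE = -68532 + 42880 = -25652 cm⁻¹.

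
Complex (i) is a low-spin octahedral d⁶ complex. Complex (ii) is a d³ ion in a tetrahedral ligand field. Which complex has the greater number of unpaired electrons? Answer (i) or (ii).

(i): t2g^6 e_g^0 → 0 unpaired.
(ii): With tetrahedral geometry the complex is necessarily high-spin; e^2 t2^1 → 3 unpaired.
So (ii) has more unpaired electrons.

(ii)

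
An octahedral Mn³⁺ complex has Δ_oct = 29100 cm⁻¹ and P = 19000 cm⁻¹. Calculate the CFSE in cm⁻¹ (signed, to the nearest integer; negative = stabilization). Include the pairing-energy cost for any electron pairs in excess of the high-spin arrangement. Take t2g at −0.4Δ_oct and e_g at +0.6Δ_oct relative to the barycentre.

Mn³⁺: group 7, so d-count = 7 − 3 = 4.
Since Δ_oct = 29100 cm⁻¹ > P = 19000 cm⁻¹, the complex adopts the low-spin configuration.
That gives t2g^4 e_g^0.
Orbital CFSE = -1.6Δ_oct = -1.6 × 29100 = -46560 cm⁻¹.
Excess pairs vs high-spin: 1 − 0 = 1; pairing cost = +19000 cm⁻¹.
Net CFSE = -46560 + 19000 = -27560 cm⁻¹.

-27560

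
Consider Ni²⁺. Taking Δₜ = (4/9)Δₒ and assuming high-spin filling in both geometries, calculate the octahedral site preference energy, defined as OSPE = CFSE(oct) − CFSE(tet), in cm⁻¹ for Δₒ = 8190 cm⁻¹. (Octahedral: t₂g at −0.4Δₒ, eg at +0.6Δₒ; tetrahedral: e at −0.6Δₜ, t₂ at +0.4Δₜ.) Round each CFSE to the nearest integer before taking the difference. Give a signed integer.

-6916

Ni is in group 10, so Ni²⁺ is d⁸ (10 − 2 = 8).
Octahedral high-spin t₂g⁶ eg²: CFSE = -1.2 × 8190 = -9828 cm⁻¹.
Tetrahedral e⁴ t₂⁴ gives -0.8Δₜ = -0.8 × (4/9) × 8190 = -2912 cm⁻¹.
Subtracting, OSPE = -9828 − (-2912) = -6916 cm⁻¹.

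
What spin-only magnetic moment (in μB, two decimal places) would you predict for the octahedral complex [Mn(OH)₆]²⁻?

Each OH⁻ contributes -1; 6 × (-1) = -6. With overall charge -2, Mn is in the +4 oxidation state.
Mn is in group 7, so Mn⁴⁺ is d³ (7 − 4 = 3).
For octahedral d³ the high- and low-spin configurations coincide.
Configuration: t2g^3 e_g^0 → 3 unpaired electrons.
μ(spin-only) = √[3(3+2)] = √15 ≈ 3.87 μB.

3.87 μB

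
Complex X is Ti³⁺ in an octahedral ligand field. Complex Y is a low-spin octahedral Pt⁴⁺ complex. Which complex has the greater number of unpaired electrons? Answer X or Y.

X: Ti is in group 4, so Ti³⁺ is d¹ (4 − 3 = 1); t2g^1 e_g^0 → 1 unpaired.
Y: Group 10 minus oxidation state +4 gives a d⁶ configuration for Pt⁴⁺; t₂g⁶ eg⁰ → 0 unpaired.
So X has more unpaired electrons.

X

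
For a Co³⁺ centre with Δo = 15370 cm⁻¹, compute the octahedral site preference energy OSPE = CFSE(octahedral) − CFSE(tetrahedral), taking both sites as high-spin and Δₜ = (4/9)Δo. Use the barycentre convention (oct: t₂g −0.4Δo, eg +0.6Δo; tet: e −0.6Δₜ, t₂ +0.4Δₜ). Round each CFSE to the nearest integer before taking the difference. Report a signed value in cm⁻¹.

-2049

Group 9 minus oxidation state +3 gives a d⁶ configuration for Co³⁺.
Octahedral high-spin t₂g⁴ eg²: CFSE = -0.4 × 15370 = -6148 cm⁻¹.
Tetrahedral e³ t₂³ gives -0.6Δₜ = -0.6 × (4/9) × 15370 = -4099 cm⁻¹.
Subtracting, OSPE = -6148 − (-4099) = -2049 cm⁻¹.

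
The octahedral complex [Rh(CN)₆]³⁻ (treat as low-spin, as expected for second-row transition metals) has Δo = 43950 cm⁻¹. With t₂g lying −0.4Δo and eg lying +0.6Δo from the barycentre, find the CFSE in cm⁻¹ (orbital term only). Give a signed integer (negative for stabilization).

Each CN⁻ contributes -1; 6 × (-1) = -6. With overall charge -3, Rh is in the +3 oxidation state.
Rh sits in group 9; removing 3 electrons leaves Rh³⁺ with 9 − 3 = 6 d electrons.
Configuration: t₂g⁶ eg⁰.
CFSE(orbital) = 6×(-0.4Δo) + 0×(0.6Δo) = -2.4Δo; with Δo = 43950 cm⁻¹ that is -105480 cm⁻¹.

-105480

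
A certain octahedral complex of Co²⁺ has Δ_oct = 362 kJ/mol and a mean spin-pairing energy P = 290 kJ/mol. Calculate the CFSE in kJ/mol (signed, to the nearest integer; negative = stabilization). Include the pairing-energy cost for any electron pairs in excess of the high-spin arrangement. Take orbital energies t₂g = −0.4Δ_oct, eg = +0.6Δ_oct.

-362

Co is in group 9, so Co²⁺ is d⁷ (9 − 2 = 7).
Δ_oct > P, so pairing is preferred: the ground state is low-spin.
Filling d⁷ accordingly: t₂g⁶ eg¹.
Orbital CFSE = -1.8Δ_oct = -1.8 × 362 = -652 kJ/mol.
Excess pairs vs high-spin: 3 − 2 = 1; pairing cost = +290 kJ/mol.
Net CFSE = -652 + 290 = -362 kJ/mol.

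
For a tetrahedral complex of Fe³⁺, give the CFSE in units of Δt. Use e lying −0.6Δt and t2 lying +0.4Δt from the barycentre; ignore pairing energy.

Fe³⁺: group 8, so d-count = 8 − 3 = 5.
With tetrahedral geometry the complex is necessarily high-spin.
Configuration: e^2 t2^3.
CFSE = 2(-0.6Δt) + 3(0.4Δt) = -1.2Δt + 1.2Δt = 0.0Δt.

0.0 Δt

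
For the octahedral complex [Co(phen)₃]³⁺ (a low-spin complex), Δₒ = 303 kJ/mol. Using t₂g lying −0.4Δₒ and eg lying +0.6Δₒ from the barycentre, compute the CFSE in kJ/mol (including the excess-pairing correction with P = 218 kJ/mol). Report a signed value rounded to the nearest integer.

-291

phen is neutral, so the +3 overall charge sits on Co: oxidation state +3.
Co sits in group 9; removing 3 electrons leaves Co³⁺ with 9 − 3 = 6 d electrons.
Electron filling gives t₂g⁶ eg⁰.
Orbital CFSE = 6(-0.4) + 0(0.6) = -2.4Δₒ = -2.4 × 303 = -727 kJ/mol.
High-spin d⁶ would be t₂g⁴ eg² with 1 pair; low-spin has 3, so 2 excess pairs cost +2P = +436 kJ/mol.
Combining: -727 + 436 = -291 kJ/mol.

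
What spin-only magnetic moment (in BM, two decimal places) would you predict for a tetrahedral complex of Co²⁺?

3.87 BM

Co²⁺: group 9, so d-count = 9 − 2 = 7.
With tetrahedral geometry the complex is necessarily high-spin.
Configuration: e^4 t2^3 → 3 unpaired electrons.
μ(spin-only) = √[3(3+2)] = √15 ≈ 3.87 BM.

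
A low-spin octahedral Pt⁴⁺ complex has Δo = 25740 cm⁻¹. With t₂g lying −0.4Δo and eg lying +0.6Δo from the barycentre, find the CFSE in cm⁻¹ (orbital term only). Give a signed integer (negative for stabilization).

Pt is in group 10, so Pt⁴⁺ is d⁶ (10 − 4 = 6).
The d⁶ electrons fill as t₂g⁶ eg⁰.
Orbital CFSE = 6(-0.4) + 0(0.6) = -2.4Δo = -2.4 × 25740 = -61776 cm⁻¹.

-61776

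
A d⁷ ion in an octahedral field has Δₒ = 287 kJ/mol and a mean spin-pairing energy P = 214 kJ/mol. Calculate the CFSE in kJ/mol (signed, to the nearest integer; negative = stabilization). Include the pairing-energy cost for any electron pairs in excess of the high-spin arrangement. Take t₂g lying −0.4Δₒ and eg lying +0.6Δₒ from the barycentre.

-303

Here Δₒ > P (287 > 214), so the low-spin state is favoured.
That gives t₂g⁶ eg¹.
Orbital CFSE = -1.8Δₒ = -1.8 × 287 = -517 kJ/mol.
Excess pairs vs high-spin: 3 − 2 = 1; pairing cost = +214 kJ/mol.
Net CFSE = -517 + 214 = -303 kJ/mol.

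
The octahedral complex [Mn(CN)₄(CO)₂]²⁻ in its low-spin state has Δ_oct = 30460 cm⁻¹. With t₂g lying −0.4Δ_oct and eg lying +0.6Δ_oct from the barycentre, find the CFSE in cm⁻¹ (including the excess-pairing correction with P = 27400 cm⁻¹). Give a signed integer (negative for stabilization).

Ligand charges: 4×(-1) from CN⁻ and 2×(+0) from CO sum to -4; with overall charge -2, Mn is +2.
Group 7 minus oxidation state +2 gives a d⁵ configuration for Mn²⁺.
Electron filling gives t₂g⁵ eg⁰.
CFSE(orbital) = 5×(-0.4Δ_oct) + 0×(0.6Δ_oct) = -2.0Δ_oct; with Δ_oct = 30460 cm⁻¹ that is -60920 cm⁻¹.
Pairing penalty: 2 pairs vs 0 in the high-spin reference → 2 extra × P = 54800 cm⁻¹.
Overall CFSE = -60920 + 54800 = -6120 cm⁻¹.

-6120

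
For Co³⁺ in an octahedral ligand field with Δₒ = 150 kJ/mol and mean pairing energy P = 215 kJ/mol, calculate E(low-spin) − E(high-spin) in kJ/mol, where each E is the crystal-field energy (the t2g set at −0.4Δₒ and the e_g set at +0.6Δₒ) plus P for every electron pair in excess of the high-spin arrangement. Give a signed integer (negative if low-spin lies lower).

Co sits in group 9; removing 3 electrons leaves Co³⁺ with 9 − 3 = 6 d electrons.
High-spin d⁶ fills as t2g^4 e_g^2 with CFSE 4(−0.4) + 2(+0.6) = -0.4Δₒ = -60 kJ/mol.
For low-spin the configuration is t2g^6 e_g^0: orbital energy -2.4 × 150 = -360 kJ/mol, and 2 additional pairs relative to high-spin add 430 kJ/mol, giving 70 kJ/mol.
Thus E(LS) − E(HS) = 130 kJ/mol.

130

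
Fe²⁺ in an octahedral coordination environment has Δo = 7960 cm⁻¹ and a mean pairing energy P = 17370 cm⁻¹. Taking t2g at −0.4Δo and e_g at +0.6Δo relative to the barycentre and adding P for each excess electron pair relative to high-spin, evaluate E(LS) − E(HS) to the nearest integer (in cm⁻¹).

18820

Group 8 minus oxidation state +2 gives a d⁶ configuration for Fe²⁺.
In the high-spin limit (t2g^4 e_g^2) the orbital term is -0.4Δo = -3184 cm⁻¹, with no excess pairing.
Low-spin t2g^6 e_g^0 gives -2.4Δo = -19104 cm⁻¹, but forming 2 extra pairs costs 2P = 34740 cm⁻¹, so E(LS) = -19104 + 34740 = 15636 cm⁻¹.
The difference is 15636 − (-3184) = 18820 cm⁻¹, so high-spin lies lower.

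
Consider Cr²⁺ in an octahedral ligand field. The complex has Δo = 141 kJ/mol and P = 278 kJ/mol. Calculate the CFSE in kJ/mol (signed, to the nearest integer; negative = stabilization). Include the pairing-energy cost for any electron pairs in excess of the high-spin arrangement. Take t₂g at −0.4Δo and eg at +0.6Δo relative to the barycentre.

-85

Cr is in group 6, so Cr²⁺ is d⁴ (6 − 2 = 4).
Here Δo < P (141 < 278), so the high-spin state is favoured.
That gives t₂g³ eg¹.
Orbital CFSE = -0.6Δo = -0.6 × 141 = -85 kJ/mol.
High-spin has no excess pairs, so no pairing correction applies.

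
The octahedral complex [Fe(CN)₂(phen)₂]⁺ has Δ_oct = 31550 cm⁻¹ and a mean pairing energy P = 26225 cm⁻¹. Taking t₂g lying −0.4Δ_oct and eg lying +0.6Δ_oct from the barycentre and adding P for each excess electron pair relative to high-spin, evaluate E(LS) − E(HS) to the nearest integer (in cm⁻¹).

Ligand charges: 2×(-1) from CN⁻ and 2×(+0) from phen sum to -2; with overall charge +1, Fe is +3.
Fe sits in group 8; removing 3 electrons leaves Fe³⁺ with 8 − 3 = 5 d electrons.
High-spin d⁵ fills as t₂g³ eg² with CFSE 3(−0.4) + 2(+0.6) = 0.0Δ_oct = 0 cm⁻¹.
Low-spin t₂g⁵ eg⁰ gives -2.0Δ_oct = -63100 cm⁻¹, but forming 2 extra pairs costs 2P = 52450 cm⁻¹, so E(LS) = -63100 + 52450 = -10650 cm⁻¹.
Thus E(LS) − E(HS) = -10650 cm⁻¹.

-10650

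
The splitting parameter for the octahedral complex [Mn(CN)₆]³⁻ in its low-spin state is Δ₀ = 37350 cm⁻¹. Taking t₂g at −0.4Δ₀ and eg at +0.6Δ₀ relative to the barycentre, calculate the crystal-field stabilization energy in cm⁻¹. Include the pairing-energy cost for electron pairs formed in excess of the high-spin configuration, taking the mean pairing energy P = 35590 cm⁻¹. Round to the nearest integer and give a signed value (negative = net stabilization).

Each CN⁻ contributes -1; 6 × (-1) = -6. With overall charge -3, Mn is in the +3 oxidation state.
Mn³⁺: group 7, so d-count = 7 − 3 = 4.
Electron filling gives t₂g⁴ eg⁰.
The orbital stabilization is -1.6Δ₀ = -1.6 × 37350 = -59760 cm⁻¹.
Relative to high-spin t₂g³ eg¹ (0 paired), the low-spin configuration has 1 additional pair, contributing +1 × 35590 = +35590 cm⁻¹.
Combining: -59760 + 35590 = -24170 cm⁻¹.

-24170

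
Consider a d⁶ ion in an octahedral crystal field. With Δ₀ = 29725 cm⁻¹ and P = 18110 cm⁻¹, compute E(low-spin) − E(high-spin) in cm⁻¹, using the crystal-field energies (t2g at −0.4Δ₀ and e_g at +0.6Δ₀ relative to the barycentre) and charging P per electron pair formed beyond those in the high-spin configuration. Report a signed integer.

High-spin d⁶ fills as t2g^4 e_g^2 with CFSE 4(−0.4) + 2(+0.6) = -0.4Δ₀ = -11890 cm⁻¹.
Low-spin t2g^6 e_g^0 gives -2.4Δ₀ = -71340 cm⁻¹, but forming 2 extra pairs costs 2P = 36220 cm⁻¹, so E(LS) = -71340 + 36220 = -35120 cm⁻¹.
Thus E(LS) − E(HS) = -23230 cm⁻¹.

-23230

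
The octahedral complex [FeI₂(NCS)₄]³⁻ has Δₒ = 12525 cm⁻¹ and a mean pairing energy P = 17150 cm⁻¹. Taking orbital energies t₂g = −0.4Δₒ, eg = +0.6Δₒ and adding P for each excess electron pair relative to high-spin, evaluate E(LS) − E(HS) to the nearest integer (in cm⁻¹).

9250

Ligand charges: 2×(-1) from I⁻ and 4×(-1) from NCS⁻ sum to -6; with overall charge -3, Fe is +3.
Fe sits in group 8; removing 3 electrons leaves Fe³⁺ with 8 − 3 = 5 d electrons.
High-spin: t₂g³ eg², CFSE = 0.0Δₒ = 0 cm⁻¹.
Low-spin: t₂g⁵ eg⁰, orbital CFSE = -2.0Δₒ = -25050 cm⁻¹; plus 2 excess pairs × P = +34300 cm⁻¹; total 9250 cm⁻¹.
Thus E(LS) − E(HS) = 9250 cm⁻¹.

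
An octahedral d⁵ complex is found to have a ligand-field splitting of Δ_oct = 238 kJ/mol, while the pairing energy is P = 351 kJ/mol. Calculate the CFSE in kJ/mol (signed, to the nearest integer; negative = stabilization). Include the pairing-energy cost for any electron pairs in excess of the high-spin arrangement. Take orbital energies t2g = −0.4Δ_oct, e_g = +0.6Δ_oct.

Here Δ_oct < P (238 < 351), so the high-spin state is favoured.
Filling d⁵ accordingly: t2g^3 e_g^2.
Orbital CFSE = 0.0Δ_oct = 0.0 × 238 = 0 kJ/mol.
High-spin has no excess pairs, so no pairing correction applies.

0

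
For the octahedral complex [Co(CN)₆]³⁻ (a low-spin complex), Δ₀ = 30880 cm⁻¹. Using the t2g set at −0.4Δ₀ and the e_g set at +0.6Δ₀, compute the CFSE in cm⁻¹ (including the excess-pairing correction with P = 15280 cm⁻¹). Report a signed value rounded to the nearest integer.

Each CN⁻ contributes -1; 6 × (-1) = -6. With overall charge -3, Co is in the +3 oxidation state.
Co is in group 9, so Co³⁺ is d⁶ (9 − 3 = 6).
Configuration: t2g^6 e_g^0.
Orbital CFSE = 6(-0.4) + 0(0.6) = -2.4Δ₀ = -2.4 × 30880 = -74112 cm⁻¹.
Relative to high-spin t2g^4 e_g^2 (1 paired), the low-spin configuration has 2 additional pairs, contributing +2 × 15280 = +30560 cm⁻¹.
Combining: -74112 + 30560 = -43552 cm⁻¹.

-43552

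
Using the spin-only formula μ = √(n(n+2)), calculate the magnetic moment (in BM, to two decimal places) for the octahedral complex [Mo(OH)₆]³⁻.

3.87 BM

Each OH⁻ contributes -1; 6 × (-1) = -6. With overall charge -3, Mo is in the +3 oxidation state.
Mo is in group 6, so Mo³⁺ is d³ (6 − 3 = 3).
Configuration: t₂g³ eg⁰ → 3 unpaired electrons.
μ(spin-only) = √[3(3+2)] = √15 ≈ 3.87 BM.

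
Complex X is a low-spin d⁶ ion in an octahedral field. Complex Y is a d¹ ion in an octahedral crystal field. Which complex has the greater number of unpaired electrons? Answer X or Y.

X: t₂g⁶ eg⁰ → 0 unpaired.
Y: For octahedral d¹ the high- and low-spin configurations coincide; t₂g¹ eg⁰ → 1 unpaired.
So Y has more unpaired electrons.

Y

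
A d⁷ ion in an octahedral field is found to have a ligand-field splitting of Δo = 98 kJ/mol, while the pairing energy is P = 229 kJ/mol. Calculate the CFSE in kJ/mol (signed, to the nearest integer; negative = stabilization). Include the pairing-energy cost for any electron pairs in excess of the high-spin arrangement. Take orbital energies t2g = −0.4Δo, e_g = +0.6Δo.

-78

Here Δo < P (98 < 229), so the high-spin state is favoured.
Configuration: t2g^5 e_g^2.
Orbital CFSE = -0.8Δo = -0.8 × 98 = -78 kJ/mol.
High-spin has no excess pairs, so no pairing correction applies.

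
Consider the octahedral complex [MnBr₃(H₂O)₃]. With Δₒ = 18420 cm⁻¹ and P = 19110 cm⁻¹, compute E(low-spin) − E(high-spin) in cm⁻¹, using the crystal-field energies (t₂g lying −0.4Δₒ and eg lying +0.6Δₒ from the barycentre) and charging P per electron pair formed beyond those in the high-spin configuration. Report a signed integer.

690

Ligand charges: 3×(-1) from Br⁻ and 3×(+0) from H₂O sum to -3; with overall charge +0, Mn is +3.
Group 7 minus oxidation state +3 gives a d⁴ configuration for Mn³⁺.
In the high-spin limit (t₂g³ eg¹) the orbital term is -0.6Δₒ = -11052 cm⁻¹, with no excess pairing.
Low-spin: t₂g⁴ eg⁰, orbital CFSE = -1.6Δₒ = -29472 cm⁻¹; plus 1 excess pair × P = +19110 cm⁻¹; total -10362 cm⁻¹.
Thus E(LS) − E(HS) = 690 cm⁻¹.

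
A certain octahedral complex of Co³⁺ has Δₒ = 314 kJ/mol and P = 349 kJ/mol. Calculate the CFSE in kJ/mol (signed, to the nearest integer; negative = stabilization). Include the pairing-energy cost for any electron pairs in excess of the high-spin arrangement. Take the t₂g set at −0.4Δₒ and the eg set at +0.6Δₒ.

-126

Co sits in group 9; removing 3 electrons leaves Co³⁺ with 9 − 3 = 6 d electrons.
Since Δₒ = 314 kJ/mol < P = 349 kJ/mol, the complex adopts the high-spin configuration.
That gives t₂g⁴ eg².
Orbital CFSE = -0.4Δₒ = -0.4 × 314 = -126 kJ/mol.
High-spin has no excess pairs, so no pairing correction applies.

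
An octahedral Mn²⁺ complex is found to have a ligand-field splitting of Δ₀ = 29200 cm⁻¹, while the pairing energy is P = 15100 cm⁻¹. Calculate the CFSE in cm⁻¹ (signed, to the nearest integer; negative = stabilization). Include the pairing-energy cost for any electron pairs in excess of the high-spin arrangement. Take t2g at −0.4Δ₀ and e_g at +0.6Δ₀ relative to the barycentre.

-28200

Mn is in group 7, so Mn²⁺ is d⁵ (7 − 2 = 5).
Since Δ₀ = 29200 cm⁻¹ > P = 15100 cm⁻¹, the complex adopts the low-spin configuration.
Configuration: t2g^5 e_g^0.
Orbital CFSE = -2.0Δ₀ = -2.0 × 29200 = -58400 cm⁻¹.
Excess pairs vs high-spin: 2 − 0 = 2; pairing cost = +30200 cm⁻¹.
Net CFSE = -58400 + 30200 = -28200 cm⁻¹.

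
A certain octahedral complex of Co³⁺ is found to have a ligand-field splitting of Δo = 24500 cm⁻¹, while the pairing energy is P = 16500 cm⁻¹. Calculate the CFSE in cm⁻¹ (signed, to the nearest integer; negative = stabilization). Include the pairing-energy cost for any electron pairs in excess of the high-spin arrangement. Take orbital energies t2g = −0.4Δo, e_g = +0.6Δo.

-25800

Co is in group 9, so Co³⁺ is d⁶ (9 − 3 = 6).
With Δo > P the complex is low-spin.
That gives t2g^6 e_g^0.
Orbital CFSE = -2.4Δo = -2.4 × 24500 = -58800 cm⁻¹.
Excess pairs vs high-spin: 3 − 1 = 2; pairing cost = +33000 cm⁻¹.
Net CFSE = -58800 + 33000 = -25800 cm⁻¹.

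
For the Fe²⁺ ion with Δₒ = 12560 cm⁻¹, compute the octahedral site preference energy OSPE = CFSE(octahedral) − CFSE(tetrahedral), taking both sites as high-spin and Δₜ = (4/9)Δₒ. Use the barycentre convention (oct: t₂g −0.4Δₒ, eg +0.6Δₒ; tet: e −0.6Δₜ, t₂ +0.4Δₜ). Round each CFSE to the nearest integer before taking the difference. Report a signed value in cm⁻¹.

-1675

Group 8 minus oxidation state +2 gives a d⁶ configuration for Fe²⁺.
Octahedral (high-spin): t2g^4 e_g^2, CFSE = 4(−0.4) + 2(+0.6) = -0.4Δₒ = -0.4 × 12560 = -5024 cm⁻¹.
Tetrahedral e^3 t2^3 gives -0.6Δₜ = -0.6 × (4/9) × 12560 = -3349 cm⁻¹.
OSPE = -5024 − (-3349) = -1675 cm⁻¹.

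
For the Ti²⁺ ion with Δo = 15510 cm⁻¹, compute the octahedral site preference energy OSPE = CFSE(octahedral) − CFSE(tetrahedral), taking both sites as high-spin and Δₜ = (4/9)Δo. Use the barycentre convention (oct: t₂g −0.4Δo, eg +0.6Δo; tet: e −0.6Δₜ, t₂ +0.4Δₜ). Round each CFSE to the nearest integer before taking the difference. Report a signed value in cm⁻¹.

-4136

Ti is in group 4, so Ti²⁺ is d² (4 − 2 = 2).
Octahedral high-spin t₂g² eg⁰: CFSE = -0.8 × 15510 = -12408 cm⁻¹.
In a tetrahedral site the filling is e² t₂⁰: CFSE(tet) = -1.2Δₜ = -1.2 × (4/9)(15510) = -8272 cm⁻¹.
Subtracting, OSPE = -12408 − (-8272) = -4136 cm⁻¹.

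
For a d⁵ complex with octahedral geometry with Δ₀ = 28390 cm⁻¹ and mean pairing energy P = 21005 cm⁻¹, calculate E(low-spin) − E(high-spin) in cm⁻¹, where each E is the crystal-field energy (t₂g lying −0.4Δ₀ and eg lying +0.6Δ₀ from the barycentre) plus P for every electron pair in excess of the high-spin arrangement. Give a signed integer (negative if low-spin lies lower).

-14770

In the high-spin limit (t₂g³ eg²) the orbital term is 0.0Δ₀ = 0 cm⁻¹, with no excess pairing.
For low-spin the configuration is t₂g⁵ eg⁰: orbital energy -2.0 × 28390 = -56780 cm⁻¹, and 2 additional pairs relative to high-spin add 42010 cm⁻¹, giving -14770 cm⁻¹.
E(LS) − E(HS) = -14770 − (0) = -14770 cm⁻¹.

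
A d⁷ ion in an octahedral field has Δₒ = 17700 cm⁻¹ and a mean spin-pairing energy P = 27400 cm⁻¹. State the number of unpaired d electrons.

3

Here Δₒ < P (17700 < 27400), so the high-spin state is favoured.
Filling d⁷ accordingly: t2g^5 e_g^2.
Unpaired electrons: 3.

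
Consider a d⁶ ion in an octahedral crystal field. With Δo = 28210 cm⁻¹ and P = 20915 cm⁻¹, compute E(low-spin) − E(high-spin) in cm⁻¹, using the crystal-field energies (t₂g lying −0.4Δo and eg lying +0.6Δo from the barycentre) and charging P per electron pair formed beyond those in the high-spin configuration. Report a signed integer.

-14590

In the high-spin limit (t₂g⁴ eg²) the orbital term is -0.4Δo = -11284 cm⁻¹, with no excess pairing.
Low-spin t₂g⁶ eg⁰ gives -2.4Δo = -67704 cm⁻¹, but forming 2 extra pairs costs 2P = 41830 cm⁻¹, so E(LS) = -67704 + 41830 = -25874 cm⁻¹.
The difference is -25874 − (-11284) = -14590 cm⁻¹, so low-spin lies lower.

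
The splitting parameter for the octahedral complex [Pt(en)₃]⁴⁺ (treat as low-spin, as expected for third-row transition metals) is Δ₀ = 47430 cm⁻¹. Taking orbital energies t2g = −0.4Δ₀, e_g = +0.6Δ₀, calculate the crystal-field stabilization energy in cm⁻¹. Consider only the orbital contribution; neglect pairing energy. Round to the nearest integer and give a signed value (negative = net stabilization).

en is neutral, so the +4 overall charge sits on Pt: oxidation state +4.
Pt⁴⁺: group 10, so d-count = 10 − 4 = 6.
Configuration: t2g^6 e_g^0.
CFSE(orbital) = 6×(-0.4Δ₀) + 0×(0.6Δ₀) = -2.4Δ₀; with Δ₀ = 47430 cm⁻¹ that is -113832 cm⁻¹.

-113832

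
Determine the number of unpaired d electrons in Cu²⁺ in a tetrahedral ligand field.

Group 11 minus oxidation state +2 gives a d⁹ configuration for Cu²⁺.
With tetrahedral geometry the complex is necessarily high-spin.
Configuration: e⁴ t₂⁵, giving 1 unpaired electron.

1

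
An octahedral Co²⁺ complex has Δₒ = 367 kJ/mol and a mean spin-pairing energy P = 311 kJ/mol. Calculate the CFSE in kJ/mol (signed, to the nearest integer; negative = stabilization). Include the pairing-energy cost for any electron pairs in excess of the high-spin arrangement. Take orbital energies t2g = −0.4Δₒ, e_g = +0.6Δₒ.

-350

Co is in group 9, so Co²⁺ is d⁷ (9 − 2 = 7).
Δₒ > P, so pairing is preferred: the ground state is low-spin.
Configuration: t2g^6 e_g^1.
Orbital CFSE = -1.8Δₒ = -1.8 × 367 = -661 kJ/mol.
Excess pairs vs high-spin: 3 − 2 = 1; pairing cost = +311 kJ/mol.
Net CFSE = -661 + 311 = -350 kJ/mol.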